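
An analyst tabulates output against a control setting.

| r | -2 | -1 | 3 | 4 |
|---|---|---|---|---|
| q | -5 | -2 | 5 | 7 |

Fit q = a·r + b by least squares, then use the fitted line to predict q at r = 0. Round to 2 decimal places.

From the data, Σr·r = 30, Σr = 4, Σ1 = 4.
Moment sums: Σr·q = 55, Σq = 5.
MᵀM·[a, b]ᵀ = Mᵀq becomes [[30, 4]; [4, 4]]·[a, b]ᵀ = [55, 5]ᵀ.
Eliminating b: 4·(row 1) − 4·(row 2) gives 104·a = 4·55 − 4·5 = 200, so a = 25/13.
Then b = (5 − 4·(25/13))/4 = -35/52.
At r = 0: q̂ = (25/13)·(0) + (-35/52)·(1) = -35/52.

q̂ = -0.67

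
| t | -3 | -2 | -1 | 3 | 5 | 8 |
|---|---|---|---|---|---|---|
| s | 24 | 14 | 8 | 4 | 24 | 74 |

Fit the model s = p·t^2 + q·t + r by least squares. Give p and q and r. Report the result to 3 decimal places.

p = 1.539, q = -3.252, r = 1.352

Forming XᵀX = [[4900, 628, 112]; [628, 112, 10]; [112, 10, 6]] and Xᵀs = [5652, 616, 148]ᵀ gives XᵀX·[p, q, r]ᵀ = Xᵀs.
Row-reducing yields p = 42169/27393, q = -89092/27393, r = 12342/9131.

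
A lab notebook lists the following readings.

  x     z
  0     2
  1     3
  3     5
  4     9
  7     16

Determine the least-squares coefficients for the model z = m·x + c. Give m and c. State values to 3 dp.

m = 2.033, c = 0.900

Entries of MᵀM: Σx·x = 75, Σx = 15, Σ1 = 5.
For Mᵀz: Σx·z = 166, Σz = 35.
Determinant 75·5 − 15² = 150.
m = (166·5 − 15·35)/150 = 61/30; c = (75·35 − 15·166)/150 = 9/10.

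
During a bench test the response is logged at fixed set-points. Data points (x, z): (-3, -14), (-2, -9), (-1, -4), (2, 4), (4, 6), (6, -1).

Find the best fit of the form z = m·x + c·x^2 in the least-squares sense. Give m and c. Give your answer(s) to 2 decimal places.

m = 3.25, c = -0.55

From the data, Σx·x = 70, Σx·x^2 = 252, Σx^2·x^2 = 1666.
For Aᵀz: Σx·z = 90, Σx^2·z = -90.
Eliminating c: 1666·(row 1) − 252·(row 2) gives 53116·m = 1666·90 − 252·(-90) = 172620, so m = 6165/1897.
Then c = ((-90) − 252·(6165/1897))/1666 = -1035/1897.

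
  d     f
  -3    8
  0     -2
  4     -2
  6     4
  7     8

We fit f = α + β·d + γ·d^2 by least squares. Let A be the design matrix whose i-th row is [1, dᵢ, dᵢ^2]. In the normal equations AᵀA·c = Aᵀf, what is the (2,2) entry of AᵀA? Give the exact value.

Row 2 ↔ basis d, column 2 ↔ basis d, so (AᵀA)_{2,2} = Σᵢ (d)·(d) = (-3)·(-3) + (0)·(0) + (4)·(4) + (6)·(6) + (7)·(7) = 110.

110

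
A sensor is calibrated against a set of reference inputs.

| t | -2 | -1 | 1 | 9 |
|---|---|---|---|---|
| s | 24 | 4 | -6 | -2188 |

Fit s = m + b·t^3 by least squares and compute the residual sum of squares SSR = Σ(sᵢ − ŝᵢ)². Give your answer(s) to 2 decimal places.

Setting ∂/∂m … = 0 gives: 4·m + 721·b = -2166;  721·m + 531507·b = -1595254.
Determinant 4·531507 − 721² = 1606187.
m = ((-2166)·531507 − 721·(-1595254))/1606187 = -1066028/1606187; b = (4·(-1595254) − 721·(-2166))/1606187 = -4819330/1606187.
Residuals: 1059876/1606187, 2671446/1606187, -3751764/1606187, 20442/1606187; SSR = 13906296/1606187.

SSR = 8.66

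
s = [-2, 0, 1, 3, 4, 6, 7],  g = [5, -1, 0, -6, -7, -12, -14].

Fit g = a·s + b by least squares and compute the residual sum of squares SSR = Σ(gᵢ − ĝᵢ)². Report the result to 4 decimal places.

The normal system MᵀM·[a, b]ᵀ = Mᵀg is [[115, 19]; [19, 7]]·[a, b]ᵀ = [-226, -35]ᵀ.
det = 115·7 − 19² = 444.
a = ((-226)·7 − 19·(-35))/444 = -917/444; b = (115·(-35) − 19·(-226))/444 = 269/444.
Residuals: 39/148, -713/444, 54/37, -91/222, 97/148, -95/444, -11/74; SSR = 2417/444.

SSR = 5.4437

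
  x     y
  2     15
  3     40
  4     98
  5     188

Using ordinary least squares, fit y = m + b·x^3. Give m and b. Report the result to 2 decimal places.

m = 1.81, b = 1.49

AᵀA·[m, b]ᵀ = Aᵀy reads: 4·m + 224·b = 341;  224·m + 20514·b = 30972.
(Σ1 = 4, Σx^3 = 224, Σx^3·x^3 = 20514, Σy = 341, Σx^3·y = 30972.)
Δ = 4·20514 − 224² = 31880.
m = (341·20514 − 224·30972)/31880 = 28773/15940; b = (4·30972 − 224·341)/31880 = 5938/3985.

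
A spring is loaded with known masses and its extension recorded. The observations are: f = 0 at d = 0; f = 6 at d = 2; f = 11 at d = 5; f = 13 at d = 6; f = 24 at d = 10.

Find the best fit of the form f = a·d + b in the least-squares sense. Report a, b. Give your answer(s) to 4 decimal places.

Setting ∂/∂a … = 0 gives: 165·a + 23·b = 385;  23·a + 5·b = 54.
Eliminating b: 5·(row 1) − 23·(row 2) gives 296·a = 5·385 − 23·54 = 683, so a = 683/296.
Then b = (54 − 23·(683/296))/5 = 55/296.

a = 2.3074, b = 0.1858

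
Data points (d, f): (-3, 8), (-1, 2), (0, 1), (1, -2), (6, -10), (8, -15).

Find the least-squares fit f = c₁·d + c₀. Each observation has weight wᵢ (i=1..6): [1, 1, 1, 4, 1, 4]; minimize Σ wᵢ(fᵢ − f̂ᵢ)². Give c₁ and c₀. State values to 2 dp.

Sums needed: Σwᵢ·d·d = 306, Σwᵢ·d = 38, Σwᵢ·1 = 12.
For XᵀWf: Σwᵢ·d·f = -574, Σwᵢ·f = -67.
XᵀWX·[c₁, c₀]ᵀ = XᵀWf becomes [[306, 38]; [38, 12]]·[c₁, c₀]ᵀ = [-574, -67]ᵀ.
Eliminating c₀: 12·(row 1) − 38·(row 2) gives 2228·c₁ = 12·(-574) − 38·(-67) = -4342, so c₁ = -2171/1114.
Then c₀ = ((-67) − 38·(-2171/1114))/12 = 655/1114.

c₁ = -1.95, c₀ = 0.59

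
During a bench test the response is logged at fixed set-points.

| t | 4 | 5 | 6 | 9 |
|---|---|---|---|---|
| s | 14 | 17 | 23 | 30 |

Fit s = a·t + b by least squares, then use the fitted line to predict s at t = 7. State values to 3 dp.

Normal-equation sums: Σt·t = 158, Σt = 24, Σ1 = 4.
For Mᵀs: Σt·s = 549, Σs = 84.
So MᵀM·[a, b]ᵀ = Mᵀs: [[158, 24]; [24, 4]]·[a, b]ᵀ = [549, 84]ᵀ.
Eliminating b: 4·(row 1) − 24·(row 2) gives 56·a = 4·549 − 24·84 = 180, so a = 45/14.
Then b = (84 − 24·(45/14))/4 = 12/7.
At t = 7: ŝ = (45/14)·(7) + (12/7)·(1) = 339/14.

ŝ = 24.214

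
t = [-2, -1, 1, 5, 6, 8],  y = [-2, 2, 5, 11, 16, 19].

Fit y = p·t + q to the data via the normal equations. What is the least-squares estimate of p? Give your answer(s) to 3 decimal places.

Forming MᵀM = [[131, 17]; [17, 6]] and Mᵀy = [310, 51]ᵀ gives MᵀM·[p, q]ᵀ = Mᵀy.
Δ = 131·6 − 17² = 497.
p = (310·6 − 17·51)/497 = 993/497; q = (131·51 − 17·310)/497 = 1411/497.

p = 1.998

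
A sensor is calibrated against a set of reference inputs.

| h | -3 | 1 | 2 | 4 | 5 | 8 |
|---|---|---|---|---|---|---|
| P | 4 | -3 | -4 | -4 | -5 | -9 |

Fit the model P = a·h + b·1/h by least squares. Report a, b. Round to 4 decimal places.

The normal system MᵀM·[a, b]ᵀ = MᵀP is [[119, 6]; [6, 21301/14400]]·[a, b]ᵀ = [-136, -227/24]ᵀ.
Eliminating b: (21301/14400)·(row 1) − 6·(row 2) gives (2016419/14400)·a = (21301/14400)·(-136) − 6·(-227/24) = -259967/1800, so a = -2079736/2016419.
Then b = ((-227/24) − 6·(-2079736/2016419))/(21301/14400) = -4457400/2016419.

a = -1.0314, b = -2.2106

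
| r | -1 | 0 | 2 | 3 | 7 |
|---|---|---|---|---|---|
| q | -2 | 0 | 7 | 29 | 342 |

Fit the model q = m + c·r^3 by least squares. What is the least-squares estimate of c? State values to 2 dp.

c = 1.00

Sums needed: Σ1 = 5, Σr^3 = 377, Σr^3·r^3 = 118443.
For Aᵀq: Σq = 376, Σr^3·q = 118147.
Normal equations: [[5, 377]; [377, 118443]]·[m, c]ᵀ = [376, 118147]ᵀ.
Eliminating c: 118443·(row 1) − 377·(row 2) gives 450086·m = 118443·376 − 377·118147 = -6851, so m = -527/34622.
Then c = (118147 − 377·(-527/34622))/118443 = 448983/450086.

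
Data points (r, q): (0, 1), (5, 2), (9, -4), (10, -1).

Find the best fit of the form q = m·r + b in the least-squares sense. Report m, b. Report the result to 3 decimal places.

The normal system MᵀM·[m, b]ᵀ = Mᵀq is [[206, 24]; [24, 4]]·[m, b]ᵀ = [-36, -2]ᵀ.
Eliminating b: 4·(row 1) − 24·(row 2) gives 248·m = 4·(-36) − 24·(-2) = -96, so m = -12/31.
Then b = ((-2) − 24·(-12/31))/4 = 113/62.

m = -0.387, b = 1.823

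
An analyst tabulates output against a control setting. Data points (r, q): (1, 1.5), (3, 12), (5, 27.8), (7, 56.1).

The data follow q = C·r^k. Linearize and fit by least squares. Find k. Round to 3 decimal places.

k = 1.845

With ln qᵢ as the transformed response and ln rᵢ as the regressor:
AᵀA = [[7.5838, 4.6540]; [4.6540, 4]], rhs = [15.9178, 10.2425]ᵀ  (here Σln r = 4.6540, Σ(ln r)² = 7.5838, Σln q = 10.2425, Σln r·ln q = 15.9178).
Slope k = (n·Σln r·ln q − Σln r·Σln q)/(n·Σ(ln r)² − (Σln r)²) = (4·15.9178 − 4.6540·10.2425)/8.6759 = 1.84453; ln C = (Σln q − k·Σln r)/n = 0.41454.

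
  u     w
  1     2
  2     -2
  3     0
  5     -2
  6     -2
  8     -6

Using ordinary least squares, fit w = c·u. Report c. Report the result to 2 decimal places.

c = -0.52

Sums needed: Σu·u = 139.
For Mᵀw: Σu·w = -72.
Normal equations: [[139]]·[c]ᵀ = [-72]ᵀ.
Hence c = -72 / 139 ≈ -0.517986.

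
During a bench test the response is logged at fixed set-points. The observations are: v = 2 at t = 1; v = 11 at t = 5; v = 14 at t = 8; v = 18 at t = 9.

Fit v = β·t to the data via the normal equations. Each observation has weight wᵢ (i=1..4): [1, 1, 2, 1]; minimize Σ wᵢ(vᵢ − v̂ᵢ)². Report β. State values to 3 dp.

Compute the Gram sums: Σwᵢ·t·t = 235.
Moment sums: Σwᵢ·t·v = 443.
So XᵀWX·[β]ᵀ = XᵀWv: [[235]]·[β]ᵀ = [443]ᵀ.
Hence β = 443 / 235 ≈ 1.88511.

β = 1.885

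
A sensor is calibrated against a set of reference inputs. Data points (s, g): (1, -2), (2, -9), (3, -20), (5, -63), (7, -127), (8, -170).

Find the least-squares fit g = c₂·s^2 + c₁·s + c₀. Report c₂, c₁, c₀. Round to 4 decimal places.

c₂ = -2.9515, c₁ = 2.6697, c₀ = -1.9636

With design matrix M, MᵀM = [[7220, 1016, 152]; [1016, 152, 26]; [152, 26, 6]] and Mᵀg = [-18896, -2644, -391]ᵀ.
Inverting the 3×3 Gram matrix, [c₂, c₁, c₀]ᵀ = [-487/165, 881/330, -108/55]ᵀ.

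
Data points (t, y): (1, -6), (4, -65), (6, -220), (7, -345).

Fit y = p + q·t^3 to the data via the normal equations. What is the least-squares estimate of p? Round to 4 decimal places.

p = -3.5554

The normal equations are: 4·p + 624·q = -636;  624·p + 168402·q = -170021.
(Σ1 = 4, Σt^3 = 624, Σt^3·t^3 = 168402, Σy = -636, Σt^3·y = -170021.)
Δ = 4·168402 − 624² = 284232.
p = ((-636)·168402 − 624·(-170021))/284232 = -3239/911; q = (4·(-170021) − 624·(-636))/284232 = -70805/71058.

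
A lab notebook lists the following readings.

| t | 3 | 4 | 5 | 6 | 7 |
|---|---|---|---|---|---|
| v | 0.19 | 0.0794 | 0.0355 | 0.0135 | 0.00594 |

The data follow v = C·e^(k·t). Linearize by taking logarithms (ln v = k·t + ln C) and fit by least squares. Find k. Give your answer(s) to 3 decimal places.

k = -0.870

Taking logs, ln v = k·t + ln C, so regress ln v on t.
Over the data: Σt = 25.0000, Σ(t)² = 135.0000, Σln v = -16.9633, Σt·ln v = -93.5191.
Normal system: [[135.0000, 25.0000]; [25.0000, 5]]·[k, ln C]ᵀ = [-93.5191, -16.9633]ᵀ.
Solving (det = 50.0000): k = -0.87024, ln C = 0.95855.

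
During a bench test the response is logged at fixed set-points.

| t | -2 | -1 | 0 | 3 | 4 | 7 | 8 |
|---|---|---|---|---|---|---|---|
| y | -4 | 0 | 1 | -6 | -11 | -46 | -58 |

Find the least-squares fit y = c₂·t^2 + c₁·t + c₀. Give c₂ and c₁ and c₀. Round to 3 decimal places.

Forming AᵀA = [[6851, 937, 143]; [937, 143, 19]; [143, 19, 7]] and Aᵀy = [-6212, -840, -124]ᵀ gives AᵀA·[c₂, c₁, c₀]ᵀ = Aᵀy.
Row-reducing yields c₂ = -105074/101577, c₁ = 71464/101577, c₀ = 1042/691.

c₂ = -1.034, c₁ = 0.704, c₀ = 1.508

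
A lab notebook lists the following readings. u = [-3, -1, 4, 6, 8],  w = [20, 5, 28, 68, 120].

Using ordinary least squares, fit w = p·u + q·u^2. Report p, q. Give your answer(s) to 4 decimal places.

p = -0.8204, q = 1.9874

Setting ∂/∂p … = 0 gives: 126·p + 764·q = 1415;  764·p + 5730·q = 10761.
(Σu·u = 126, Σu·u^2 = 764, Σu^2·u^2 = 5730, Σu·w = 1415, Σu^2·w = 10761.)
Eliminating q: 5730·(row 1) − 764·(row 2) gives 138284·p = 5730·1415 − 764·10761 = -113454, so p = -297/362.
Then q = (10761 − 764·(-297/362))/5730 = 137413/69142.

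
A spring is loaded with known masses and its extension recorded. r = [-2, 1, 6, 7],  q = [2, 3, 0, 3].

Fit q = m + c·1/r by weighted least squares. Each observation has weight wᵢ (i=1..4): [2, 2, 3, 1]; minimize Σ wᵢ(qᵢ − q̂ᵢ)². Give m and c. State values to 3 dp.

Setting ∂/∂m … = 0 gives: 8·m + (23/14)·c = 13;  (23/14)·m + (1531/588)·c = 31/7.
(Σwᵢ·1 = 8, Σwᵢ·1/r = 23/14, Σwᵢ·1/r·1/r = 1531/588, Σwᵢ·q = 13, Σwᵢ·1/r·q = 31/7.)
Determinant 8·(1531/588) − (23/14)² = 1523/84.
m = (13·(1531/588) − (23/14)·(31/7))/(1523/84) = 15625/10661; c = (8·(31/7) − (23/14)·13)/(1523/84) = 1182/1523.

m = 1.466, c = 0.776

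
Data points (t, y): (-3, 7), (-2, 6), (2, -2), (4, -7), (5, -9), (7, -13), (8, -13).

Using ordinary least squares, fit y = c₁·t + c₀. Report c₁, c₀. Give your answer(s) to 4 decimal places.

c₁ = -1.9630, c₀ = 1.4603

Compute the Gram sums: Σt·t = 171, Σt = 21, Σ1 = 7.
And Σt·y = -305, Σy = -31.
So XᵀX·[c₁, c₀]ᵀ = Xᵀy: [[171, 21]; [21, 7]]·[c₁, c₀]ᵀ = [-305, -31]ᵀ.
Determinant 171·7 − 21² = 756.
c₁ = ((-305)·7 − 21·(-31))/756 = -53/27; c₀ = (171·(-31) − 21·(-305))/756 = 92/63.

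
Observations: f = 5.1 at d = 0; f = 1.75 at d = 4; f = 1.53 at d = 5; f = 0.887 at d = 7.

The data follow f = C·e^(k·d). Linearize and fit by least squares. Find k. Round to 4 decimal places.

k = -0.2481

Linearized form: ln f = k·d + ln C. From the 4 transformed points,
Σd = 16.0000, Σ(d)² = 90.0000, Σln f = 2.4942, Σd·ln f = 3.5254.
Equations: 90.0000·k + 16.0000·ln C = 3.5254;  16.0000·k + 4·ln C = 2.4942.
Slope k = (n·Σd·ln f − Σd·Σln f)/(n·Σ(d)² − (Σd)²) = (4·3.5254 − 16.0000·2.4942)/104.0000 = -0.24813; ln C = (Σln f − k·Σd)/n = 1.61608.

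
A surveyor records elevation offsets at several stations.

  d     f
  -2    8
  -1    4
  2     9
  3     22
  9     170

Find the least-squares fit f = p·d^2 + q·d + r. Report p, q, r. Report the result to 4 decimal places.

p = 2.0312, q = 0.4578, r = 1.3752

From the data, Σd^2·d^2 = 6675, Σd^2·d = 755, Σd^2 = 99, Σd·d = 99, Σd = 11, Σ1 = 5.
Right-hand side: Σd^2·f = 14040, Σd·f = 1594, Σf = 213.
AᵀA·[p, q, r]ᵀ = Aᵀf becomes [[6675, 755, 99]; [755, 99, 11]; [99, 11, 5]]·[p, q, r]ᵀ = [14040, 1594, 213]ᵀ.
Inverting the 3×3 Gram matrix, [p, q, r]ᵀ = [9571/4712, 2157/4712, 810/589]ᵀ.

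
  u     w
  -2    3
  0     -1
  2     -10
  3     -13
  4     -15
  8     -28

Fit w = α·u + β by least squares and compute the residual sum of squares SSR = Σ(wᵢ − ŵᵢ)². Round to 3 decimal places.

The normal equations are: 97·α + 15·β = -349;  15·α + 6·β = -64.
Eliminating β: 6·(row 1) − 15·(row 2) gives 357·α = 6·(-349) − 15·(-64) = -1134, so α = -54/17.
Then β = ((-64) − 15·(-54/17))/6 = -139/51.
Residuals: -32/51, 88/51, -47/51, -38/51, 22/51, 7/51; SSR = 254/51.

SSR = 4.980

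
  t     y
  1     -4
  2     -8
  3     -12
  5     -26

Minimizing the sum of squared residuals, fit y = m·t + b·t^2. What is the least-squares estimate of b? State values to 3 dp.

b = -0.448

The normal equations are: 39·m + 161·b = -186;  161·m + 723·b = -794.
(Σt·t = 39, Σt·t^2 = 161, Σt^2·t^2 = 723, Σt·y = -186, Σt^2·y = -794.)
Δ = 39·723 − 161² = 2276.
m = ((-186)·723 − 161·(-794))/2276 = -1661/569; b = (39·(-794) − 161·(-186))/2276 = -255/569.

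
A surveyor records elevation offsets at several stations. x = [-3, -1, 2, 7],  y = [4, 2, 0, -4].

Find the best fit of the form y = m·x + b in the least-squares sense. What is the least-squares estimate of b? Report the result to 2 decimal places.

b = 1.48

Compute the Gram sums: Σx·x = 63, Σx = 5, Σ1 = 4.
Moment sums: Σx·y = -42, Σy = 2.
AᵀA·[m, b]ᵀ = Aᵀy becomes [[63, 5]; [5, 4]]·[m, b]ᵀ = [-42, 2]ᵀ.
Eliminating b: 4·(row 1) − 5·(row 2) gives 227·m = 4·(-42) − 5·2 = -178, so m = -178/227.
Then b = (2 − 5·(-178/227))/4 = 336/227.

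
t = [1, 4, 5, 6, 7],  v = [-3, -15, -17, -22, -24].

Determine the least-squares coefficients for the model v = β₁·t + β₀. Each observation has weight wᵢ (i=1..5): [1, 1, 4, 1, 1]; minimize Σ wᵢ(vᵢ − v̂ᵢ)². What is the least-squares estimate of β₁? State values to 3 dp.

β₁ = -3.535

Normal-equation sums: Σwᵢ·t·t = 202, Σwᵢ·t = 38, Σwᵢ·1 = 8.
For MᵀWv: Σwᵢ·t·v = -703, Σwᵢ·v = -132.
Normal equations: [[202, 38]; [38, 8]]·[β₁, β₀]ᵀ = [-703, -132]ᵀ.
Eliminating β₀: 8·(row 1) − 38·(row 2) gives 172·β₁ = 8·(-703) − 38·(-132) = -608, so β₁ = -152/43.
Then β₀ = ((-132) − 38·(-152/43))/8 = 25/86.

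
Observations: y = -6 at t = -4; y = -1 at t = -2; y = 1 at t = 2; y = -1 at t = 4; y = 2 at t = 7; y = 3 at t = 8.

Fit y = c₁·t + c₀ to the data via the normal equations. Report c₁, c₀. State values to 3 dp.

c₁ = 0.580, c₀ = -1.784

The normal equations are: 153·c₁ + 15·c₀ = 62;  15·c₁ + 6·c₀ = -2.
(Σt·t = 153, Σt = 15, Σ1 = 6, Σt·y = 62, Σy = -2.)
det = 153·6 − 15² = 693.
c₁ = (62·6 − 15·(-2))/693 = 134/231; c₀ = (153·(-2) − 15·62)/693 = -412/231.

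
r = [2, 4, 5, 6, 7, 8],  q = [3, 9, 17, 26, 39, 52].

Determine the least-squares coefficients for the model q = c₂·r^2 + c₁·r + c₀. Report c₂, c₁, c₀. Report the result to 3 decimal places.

c₂ = 1.214, c₁ = -3.857, c₀ = 5.643

AᵀA·[c₂, c₁, c₀]ᵀ = Aᵀq reads: 8690·c₂ + 1268·c₁ + 194·c₀ = 6756;  1268·c₂ + 194·c₁ + 32·c₀ = 972;  194·c₂ + 32·c₁ + 6·c₀ = 146.
Solving the 3×3 system (Gaussian elimination) gives c₂ = 17/14, c₁ = -27/7, c₀ = 79/14.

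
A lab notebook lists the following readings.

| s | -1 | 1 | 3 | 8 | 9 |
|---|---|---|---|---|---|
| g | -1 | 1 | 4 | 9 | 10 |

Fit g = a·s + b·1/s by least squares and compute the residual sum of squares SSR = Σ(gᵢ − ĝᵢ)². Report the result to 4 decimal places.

The normal equations are: 156·a + 5·b = 176;  5·a + (11089/5184)·b = 401/72.
(Σs·s = 156, Σs·1/s = 5, Σ1/s·1/s = 11089/5184, Σs·g = 176, Σ1/s·g = 401/72.)
Determinant 156·(11089/5184) − 5² = 133357/432.
a = (176·(11089/5184) − 5·(401/72))/(133357/432) = 451826/400071; b = (156·(401/72) − 5·176)/(133357/432) = -4824/133357.
Residuals: 37283/400071, -37283/400071, 83210/133357, -12160/400071, -21372/133357; SSR = 173354/400071.

SSR = 0.4333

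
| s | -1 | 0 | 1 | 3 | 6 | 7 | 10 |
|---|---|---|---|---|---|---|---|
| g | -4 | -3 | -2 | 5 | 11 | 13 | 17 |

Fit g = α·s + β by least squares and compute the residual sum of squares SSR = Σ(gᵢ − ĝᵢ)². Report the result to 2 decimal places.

SSR = 8.26

The normal system XᵀX·[α, β]ᵀ = Xᵀg is [[196, 26]; [26, 7]]·[α, β]ᵀ = [344, 37]ᵀ.
Eliminating β: 7·(row 1) − 26·(row 2) gives 696·α = 7·344 − 26·37 = 1446, so α = 241/116.
Then β = (37 − 26·(241/116))/7 = -141/58.
Residuals: 59/116, -33/58, -191/116, 139/116, 28/29, 103/116, -39/29; SSR = 479/58.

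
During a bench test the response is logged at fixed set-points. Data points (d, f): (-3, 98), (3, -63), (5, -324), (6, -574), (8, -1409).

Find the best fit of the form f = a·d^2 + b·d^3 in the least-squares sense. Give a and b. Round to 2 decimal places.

a = 2.04, b = -3.01

With design matrix X, XᵀX = [[6179, 43669]; [43669, 325883]] and Xᵀf = [-118625, -890239]ᵀ.
Determinant 6179·325883 − 43669² = 106649496.
a = ((-118625)·325883 − 43669·(-890239))/106649496 = 88178/43143; b = (6179·(-890239) − 43669·(-118625))/106649496 = -129673/43143.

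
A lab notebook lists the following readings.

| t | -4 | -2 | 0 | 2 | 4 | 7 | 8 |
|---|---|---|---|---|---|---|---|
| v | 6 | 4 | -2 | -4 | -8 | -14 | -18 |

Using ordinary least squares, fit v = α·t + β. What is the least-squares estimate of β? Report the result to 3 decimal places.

Setting ∂/∂α … = 0 gives: 153·α + 15·β = -314;  15·α + 7·β = -36.
(Σt·t = 153, Σt = 15, Σ1 = 7, Σt·v = -314, Σv = -36.)
Δ = 153·7 − 15² = 846.
α = ((-314)·7 − 15·(-36))/846 = -829/423; β = (153·(-36) − 15·(-314))/846 = -133/141.

β = -0.943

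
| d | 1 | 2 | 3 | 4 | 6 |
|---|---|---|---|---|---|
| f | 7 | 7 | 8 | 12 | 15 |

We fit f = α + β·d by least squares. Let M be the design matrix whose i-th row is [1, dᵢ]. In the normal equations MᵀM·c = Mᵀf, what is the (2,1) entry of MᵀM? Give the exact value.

Row 2 ↔ basis d, column 1 ↔ basis 1, so (MᵀM)_{2,1} = Σᵢ d = (1)·(1) + (2)·(1) + (3)·(1) + (4)·(1) + (6)·(1) = 16.

16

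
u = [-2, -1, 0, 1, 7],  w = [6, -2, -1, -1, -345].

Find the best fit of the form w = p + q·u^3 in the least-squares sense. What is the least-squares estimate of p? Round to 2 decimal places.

Compute the Gram sums: Σ1 = 5, Σu^3 = 335, Σu^3·u^3 = 117715.
Right-hand side: Σw = -343, Σu^3·w = -118382.
So XᵀX·[p, q]ᵀ = Xᵀw: [[5, 335]; [335, 117715]]·[p, q]ᵀ = [-343, -118382]ᵀ.
Eliminating q: 117715·(row 1) − 335·(row 2) gives 476350·p = 117715·(-343) − 335·(-118382) = -718275, so p = -28731/19054.
Then q = ((-118382) − 335·(-28731/19054))/117715 = -95401/95270.

p = -1.51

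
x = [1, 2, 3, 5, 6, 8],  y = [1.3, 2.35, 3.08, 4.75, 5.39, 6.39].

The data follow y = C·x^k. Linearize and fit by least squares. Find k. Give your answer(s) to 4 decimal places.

k = 0.7724

Linearized form: ln y = k·ln x + ln C. From the 6 transformed points,
Σln x = 7.2724, Σ(ln x)² = 11.8122, Σln y = 7.3391, Σln x·ln y = 11.2109.
Equations: 11.8122·k + 7.2724·ln C = 11.2109;  7.2724·k + 6·ln C = 7.3391.
Solving (det = 17.9853): k = 0.77244, ln C = 0.28694.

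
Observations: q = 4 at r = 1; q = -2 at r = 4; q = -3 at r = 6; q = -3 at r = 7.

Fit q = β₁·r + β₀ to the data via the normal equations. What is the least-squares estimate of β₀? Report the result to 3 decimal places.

β₀ = 4.357

Normal-equation sums: Σr·r = 102, Σr = 18, Σ1 = 4.
Moment sums: Σr·q = -43, Σq = -4.
Eliminating β₀: 4·(row 1) − 18·(row 2) gives 84·β₁ = 4·(-43) − 18·(-4) = -100, so β₁ = -25/21.
Then β₀ = ((-4) − 18·(-25/21))/4 = 61/14.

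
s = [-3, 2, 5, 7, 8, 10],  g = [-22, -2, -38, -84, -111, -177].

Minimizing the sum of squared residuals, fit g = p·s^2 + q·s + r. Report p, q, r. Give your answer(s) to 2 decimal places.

p = -1.98, q = 1.83, r = 1.56

From the data, Σs^2·s^2 = 17219, Σs^2·s = 1961, Σs^2 = 251, Σs·s = 251, Σs = 29, Σ1 = 6.
Right-hand side: Σs^2·g = -30076, Σs·g = -3374, Σg = -434.
Normal equations: [[17219, 1961, 251]; [1961, 251, 29]; [251, 29, 6]]·[p, q, r]ᵀ = [-30076, -3374, -434]ᵀ.
Solving the 3×3 system (Gaussian elimination) gives p = -157151/79464, q = 145265/79464, r = 10345/6622.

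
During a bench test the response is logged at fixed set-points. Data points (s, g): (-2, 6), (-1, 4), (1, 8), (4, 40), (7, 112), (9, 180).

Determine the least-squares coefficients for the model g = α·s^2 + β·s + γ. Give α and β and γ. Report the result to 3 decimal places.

AᵀA·[α, β, γ]ᵀ = Aᵀg reads: 9236·α + 1128·β + 152·γ = 20744;  1128·α + 152·β + 18·γ = 2556;  152·α + 18·β + 6·γ = 350.
Inverting the 3×3 Gram matrix, [α, β, γ]ᵀ = [740/371, 627/371, 1014/371]ᵀ.

α = 1.995, β = 1.690, γ = 2.733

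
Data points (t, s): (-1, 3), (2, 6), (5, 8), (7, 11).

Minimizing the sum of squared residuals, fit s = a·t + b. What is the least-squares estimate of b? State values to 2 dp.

b = 3.90

Entries of AᵀA: Σt·t = 79, Σt = 13, Σ1 = 4.
For Aᵀs: Σt·s = 126, Σs = 28.
Determinant 79·4 − 13² = 147.
a = (126·4 − 13·28)/147 = 20/21; b = (79·28 − 13·126)/147 = 82/21.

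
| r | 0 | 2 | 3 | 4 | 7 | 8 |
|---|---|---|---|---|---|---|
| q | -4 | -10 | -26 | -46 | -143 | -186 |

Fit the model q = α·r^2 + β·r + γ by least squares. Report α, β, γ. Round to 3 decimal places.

α = -3.103, β = 1.884, γ = -3.271

Entries of AᵀA: Σr^2·r^2 = 6850, Σr^2·r = 954, Σr^2 = 142, Σr·r = 142, Σr = 24, Σ1 = 6.
And Σr^2·q = -19921, Σr·q = -2771, Σq = -415.
AᵀA·[α, β, γ]ᵀ = Aᵀq becomes [[6850, 954, 142]; [954, 142, 24]; [142, 24, 6]]·[α, β, γ]ᵀ = [-19921, -2771, -415]ᵀ.
Inverting the 3×3 Gram matrix, [α, β, γ]ᵀ = [-10717/3454, 3254/1727, -5649/1727]ᵀ.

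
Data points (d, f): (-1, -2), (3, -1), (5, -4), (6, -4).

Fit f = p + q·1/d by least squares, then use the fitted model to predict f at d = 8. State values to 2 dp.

f̂ = -2.86

Forming AᵀA = [[4, -3/10]; [-3/10, 1061/900]] and Aᵀf = [-11, 1/5]ᵀ gives AᵀA·[p, q]ᵀ = Aᵀf.
Δ = 4·(1061/900) − (-3/10)² = 4163/900.
p = ((-11)·(1061/900) − (-3/10)·(1/5))/(4163/900) = -11617/4163; q = (4·(1/5) − (-3/10)·(-11))/(4163/900) = -2250/4163.
At d = 8: f̂ = (-11617/4163)·(1) + (-2250/4163)·(1/8) = -47593/16652.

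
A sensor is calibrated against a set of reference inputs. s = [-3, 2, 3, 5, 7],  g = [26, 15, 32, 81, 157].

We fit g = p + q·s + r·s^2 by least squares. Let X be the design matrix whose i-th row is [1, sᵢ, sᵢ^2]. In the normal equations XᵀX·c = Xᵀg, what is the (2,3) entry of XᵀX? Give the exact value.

Row 2 ↔ basis s, column 3 ↔ basis s^2, so (XᵀX)_{2,3} = Σᵢ (s)·(s^2) = (-3)·(9) + (2)·(4) + (3)·(9) + (5)·(25) + (7)·(49) = 476.

476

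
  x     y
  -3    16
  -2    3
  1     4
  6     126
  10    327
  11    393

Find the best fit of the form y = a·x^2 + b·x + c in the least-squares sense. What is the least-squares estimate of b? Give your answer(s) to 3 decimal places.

Compute the Gram sums: Σx^2·x^2 = 26035, Σx^2·x = 2513, Σx^2 = 271, Σx·x = 271, Σx = 23, Σ1 = 6.
Right-hand side: Σx^2·y = 84949, Σx·y = 8299, Σy = 869.
Normal equations: [[26035, 2513, 271]; [2513, 271, 23]; [271, 23, 6]]·[a, b, c]ᵀ = [84949, 8299, 869]ᵀ.
Inverting the 3×3 Gram matrix, [a, b, c]ᵀ = [1547875/523482, 1743367/523482, -129603/87247]ᵀ.

b = 3.330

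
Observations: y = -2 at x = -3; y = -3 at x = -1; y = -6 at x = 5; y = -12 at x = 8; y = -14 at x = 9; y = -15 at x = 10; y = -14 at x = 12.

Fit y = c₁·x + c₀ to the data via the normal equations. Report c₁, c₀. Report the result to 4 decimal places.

Normal-equation sums: Σx·x = 424, Σx = 40, Σ1 = 7.
And Σx·y = -561, Σy = -66.
Δ = 424·7 − 40² = 1368.
c₁ = ((-561)·7 − 40·(-66))/1368 = -143/152; c₀ = (424·(-66) − 40·(-561))/1368 = -77/19.

c₁ = -0.9408, c₀ = -4.0526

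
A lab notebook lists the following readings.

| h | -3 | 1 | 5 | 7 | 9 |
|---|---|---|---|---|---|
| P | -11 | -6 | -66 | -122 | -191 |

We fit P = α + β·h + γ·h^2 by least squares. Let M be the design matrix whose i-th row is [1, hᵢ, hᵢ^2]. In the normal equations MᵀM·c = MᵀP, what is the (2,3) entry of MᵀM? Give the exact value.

Row 2 ↔ basis h, column 3 ↔ basis h^2, so (MᵀM)_{2,3} = Σᵢ (h)·(h^2) = (-3)·(9) + (1)·(1) + (5)·(25) + (7)·(49) + (9)·(81) = 1171.

1171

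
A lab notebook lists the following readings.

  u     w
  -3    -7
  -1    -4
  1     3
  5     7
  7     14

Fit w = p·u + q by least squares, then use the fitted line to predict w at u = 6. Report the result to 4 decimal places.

ŵ = 11.0000

AᵀA·[p, q]ᵀ = Aᵀw reads: 85·p + 9·q = 161;  9·p + 5·q = 13.
(Σu·u = 85, Σu = 9, Σ1 = 5, Σu·w = 161, Σw = 13.)
Eliminating q: 5·(row 1) − 9·(row 2) gives 344·p = 5·161 − 9·13 = 688, so p = 2.
Then q = (13 − 9·2)/5 = -1.
At u = 6: ŵ = (2)·(6) + (-1)·(1) = 11.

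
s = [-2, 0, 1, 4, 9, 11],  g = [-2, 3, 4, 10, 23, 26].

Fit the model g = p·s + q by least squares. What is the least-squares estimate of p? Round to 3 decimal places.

p = 2.193

Normal-equation sums: Σs·s = 223, Σs = 23, Σ1 = 6.
And Σs·g = 541, Σg = 64.
XᵀX·[p, q]ᵀ = Xᵀg becomes [[223, 23]; [23, 6]]·[p, q]ᵀ = [541, 64]ᵀ.
Eliminating q: 6·(row 1) − 23·(row 2) gives 809·p = 6·541 − 23·64 = 1774, so p = 1774/809.
Then q = (64 − 23·(1774/809))/6 = 1829/809.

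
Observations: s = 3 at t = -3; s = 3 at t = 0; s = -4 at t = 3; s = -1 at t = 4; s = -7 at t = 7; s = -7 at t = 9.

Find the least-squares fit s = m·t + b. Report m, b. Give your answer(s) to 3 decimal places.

m = -0.962, b = 1.041

Compute the Gram sums: Σt·t = 164, Σt = 20, Σ1 = 6.
For Xᵀs: Σt·s = -137, Σs = -13.
Normal equations: [[164, 20]; [20, 6]]·[m, b]ᵀ = [-137, -13]ᵀ.
Eliminating b: 6·(row 1) − 20·(row 2) gives 584·m = 6·(-137) − 20·(-13) = -562, so m = -281/292.
Then b = ((-13) − 20·(-281/292))/6 = 76/73.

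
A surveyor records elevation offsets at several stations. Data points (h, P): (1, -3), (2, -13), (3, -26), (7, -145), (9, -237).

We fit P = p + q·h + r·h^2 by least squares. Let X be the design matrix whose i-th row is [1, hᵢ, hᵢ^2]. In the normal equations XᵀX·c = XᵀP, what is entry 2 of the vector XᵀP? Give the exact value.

-3255

Entry 2 ↔ basis h, so (XᵀP)_{2} = Σᵢ (h)·Pᵢ = (1)·(-3) + (2)·(-13) + (3)·(-26) + (7)·(-145) + (9)·(-237) = -3255.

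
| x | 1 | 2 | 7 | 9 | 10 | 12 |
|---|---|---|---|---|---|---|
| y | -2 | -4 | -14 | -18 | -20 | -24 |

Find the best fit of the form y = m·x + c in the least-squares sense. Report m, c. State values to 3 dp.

m = -2.000, c = 0.000

Normal-equation sums: Σx·x = 379, Σx = 41, Σ1 = 6.
And Σx·y = -758, Σy = -82.
AᵀA·[m, c]ᵀ = Aᵀy becomes [[379, 41]; [41, 6]]·[m, c]ᵀ = [-758, -82]ᵀ.
det = 379·6 − 41² = 593.
m = ((-758)·6 − 41·(-82))/593 = -2; c = (379·(-82) − 41·(-758))/593 = 0.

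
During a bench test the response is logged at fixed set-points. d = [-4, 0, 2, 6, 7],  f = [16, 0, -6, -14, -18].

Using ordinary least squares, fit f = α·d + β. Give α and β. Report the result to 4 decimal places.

α = -2.9406, β = 2.0693

Compute the Gram sums: Σd·d = 105, Σd = 11, Σ1 = 5.
Moment sums: Σd·f = -286, Σf = -22.
det = 105·5 − 11² = 404.
α = ((-286)·5 − 11·(-22))/404 = -297/101; β = (105·(-22) − 11·(-286))/404 = 209/101.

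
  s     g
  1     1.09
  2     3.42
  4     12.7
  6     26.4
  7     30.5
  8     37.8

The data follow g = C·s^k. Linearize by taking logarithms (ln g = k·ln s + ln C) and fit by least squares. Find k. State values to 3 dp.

k = 1.736

Let Y = ln g. Fitting Y = k·ln s + ln C by least squares:
Σln s = 7.8966, Σ(ln s)² = 13.7233, Σln g = 14.1808, Σln s·ln g = 24.4446.
Equations: 13.7233·k + 7.8966·ln C = 24.4446;  7.8966·k + 6·ln C = 14.1808.
Solving (det = 19.9843): k = 1.73575, ln C = 0.07906.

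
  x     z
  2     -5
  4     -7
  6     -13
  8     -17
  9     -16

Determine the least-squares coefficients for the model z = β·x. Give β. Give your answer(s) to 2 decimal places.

AᵀA·[β]ᵀ = Aᵀz reads: 201·β = -396.
β = (-396)/201 = -1.97015.

β = -1.97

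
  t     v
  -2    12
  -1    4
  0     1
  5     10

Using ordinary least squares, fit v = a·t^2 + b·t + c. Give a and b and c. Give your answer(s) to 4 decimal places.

Sums needed: Σt^2·t^2 = 642, Σt^2·t = 116, Σt^2 = 30, Σt·t = 30, Σt = 2, Σ1 = 4.
Moment sums: Σt^2·v = 302, Σt·v = 22, Σv = 27.
Row-reducing yields a = 2027/1892, b = -6505/1892, c = 821/1892.

a = 1.0714, b = -3.4382, c = 0.4339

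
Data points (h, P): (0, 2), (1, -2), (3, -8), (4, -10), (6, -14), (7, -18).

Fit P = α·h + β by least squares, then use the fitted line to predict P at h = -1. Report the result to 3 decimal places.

Normal-equation sums: Σh·h = 111, Σh = 21, Σ1 = 6.
Moment sums: Σh·P = -276, ΣP = -50.
XᵀX·[α, β]ᵀ = XᵀP becomes [[111, 21]; [21, 6]]·[α, β]ᵀ = [-276, -50]ᵀ.
Δ = 111·6 − 21² = 225.
α = ((-276)·6 − 21·(-50))/225 = -202/75; β = (111·(-50) − 21·(-276))/225 = 82/75.
At h = -1: P̂ = (-202/75)·(-1) + (82/75)·(1) = 284/75.

P̂ = 3.787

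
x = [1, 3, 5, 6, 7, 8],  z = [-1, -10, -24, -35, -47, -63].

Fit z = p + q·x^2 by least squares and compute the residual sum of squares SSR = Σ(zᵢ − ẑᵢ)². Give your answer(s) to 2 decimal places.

SSR = 2.41

MᵀM·[p, q]ᵀ = Mᵀz reads: 6·p + 184·q = -180;  184·p + 8500·q = -8286.
(Σ1 = 6, Σx^2 = 184, Σx^2·x^2 = 8500, Σz = -180, Σx^2·z = -8286.)
Eliminating q: 8500·(row 1) − 184·(row 2) gives 17144·p = 8500·(-180) − 184·(-8286) = -5376, so p = -672/2143.
Then q = ((-8286) − 184·(-672/2143))/8500 = -4149/4286.
Residuals: 1207/4286, -4175/4286, 2205/4286, 349/2143, 3203/4286, -1569/2143; SSR = 5173/2143.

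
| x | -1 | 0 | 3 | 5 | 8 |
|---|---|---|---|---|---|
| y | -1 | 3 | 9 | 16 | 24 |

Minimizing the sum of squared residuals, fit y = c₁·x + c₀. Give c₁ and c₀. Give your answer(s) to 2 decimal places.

Entries of AᵀA: Σx·x = 99, Σx = 15, Σ1 = 5.
For Aᵀy: Σx·y = 300, Σy = 51.
So AᵀA·[c₁, c₀]ᵀ = Aᵀy: [[99, 15]; [15, 5]]·[c₁, c₀]ᵀ = [300, 51]ᵀ.
Eliminating c₀: 5·(row 1) − 15·(row 2) gives 270·c₁ = 5·300 − 15·51 = 735, so c₁ = 49/18.
Then c₀ = (51 − 15·(49/18))/5 = 61/30.

c₁ = 2.72, c₀ = 2.03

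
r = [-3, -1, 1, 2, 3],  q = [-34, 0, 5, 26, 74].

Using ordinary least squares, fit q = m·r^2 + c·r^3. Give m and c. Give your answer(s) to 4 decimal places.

m = 2.2489, c = 2.0059

With design matrix X, XᵀX = [[180, 32]; [32, 1524]] and Xᵀq = [469, 3129]ᵀ.
Eliminating c: 1524·(row 1) − 32·(row 2) gives 273296·m = 1524·469 − 32·3129 = 614628, so m = 153657/68324.
Then c = (3129 − 32·(153657/68324))/1524 = 137053/68324.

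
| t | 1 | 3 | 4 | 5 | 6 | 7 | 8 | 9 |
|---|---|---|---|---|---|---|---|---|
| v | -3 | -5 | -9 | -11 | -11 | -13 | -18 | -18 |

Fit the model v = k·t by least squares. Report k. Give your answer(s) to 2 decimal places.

The normal equations are: 281·k = -572.
k = (-572)/281 = -2.03559.

k = -2.04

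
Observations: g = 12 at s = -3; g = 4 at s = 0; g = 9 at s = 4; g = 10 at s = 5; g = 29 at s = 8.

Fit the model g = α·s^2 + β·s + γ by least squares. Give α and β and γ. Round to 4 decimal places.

The normal system MᵀM·[α, β, γ]ᵀ = Mᵀg is [[5058, 674, 114]; [674, 114, 14]; [114, 14, 5]]·[α, β, γ]ᵀ = [2358, 282, 64]ᵀ.
Inverting the 3×3 Gram matrix, [α, β, γ]ᵀ = [19223/36272, -41331/36272, 35431/9068]ᵀ.

α = 0.5300, β = -1.1395, γ = 3.9073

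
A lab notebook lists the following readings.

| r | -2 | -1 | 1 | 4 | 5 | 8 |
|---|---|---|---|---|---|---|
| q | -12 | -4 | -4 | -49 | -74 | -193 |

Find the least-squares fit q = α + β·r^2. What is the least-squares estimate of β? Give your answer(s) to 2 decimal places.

Setting ∂/∂α … = 0 gives: 6·α + 111·β = -336;  111·α + 4995·β = -15042.
Δ = 6·4995 − 111² = 17649.
α = ((-336)·4995 − 111·(-15042))/17649 = -26/53; β = (6·(-15042) − 111·(-336))/17649 = -5884/1961.

β = -3.00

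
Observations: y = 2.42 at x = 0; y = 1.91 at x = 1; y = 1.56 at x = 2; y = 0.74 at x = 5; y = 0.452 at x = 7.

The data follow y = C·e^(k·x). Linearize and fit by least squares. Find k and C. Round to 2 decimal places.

Taking logs, ln y = k·x + ln C, so regress ln y on x.
Σx = 15.0000, Σ(x)² = 79.0000, Σln y = 0.8804, Σx·ln y = -5.5276.
Equations: 79.0000·k + 15.0000·ln C = -5.5276;  15.0000·k + 5·ln C = 0.8804.
Solving (det = 170.0000): k = -0.24026, ln C = 0.89684, so C = exp(0.89684) = 2.45185.

k = -0.24, C = 2.45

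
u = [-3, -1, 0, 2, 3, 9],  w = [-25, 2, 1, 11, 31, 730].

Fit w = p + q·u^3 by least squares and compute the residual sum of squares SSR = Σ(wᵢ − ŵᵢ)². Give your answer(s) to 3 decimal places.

SSR = 5.449

MᵀM·[p, q]ᵀ = Mᵀw reads: 6·p + 736·q = 750;  736·p + 532964·q = 533768.
(Σ1 = 6, Σu^3 = 736, Σu^3·u^3 = 532964, Σw = 750, Σu^3·w = 533768.)
Eliminating q: 532964·(row 1) − 736·(row 2) gives 2656088·p = 532964·750 − 736·533768 = 6869752, so p = 858719/332011.
Then q = (533768 − 736·(858719/332011))/532964 = 331326/332011.
Residuals: -213192/332011, 136629/332011, -526708/332011, 142794/332011, 487820/332011, -27343/332011; SSR = 1809114/332011.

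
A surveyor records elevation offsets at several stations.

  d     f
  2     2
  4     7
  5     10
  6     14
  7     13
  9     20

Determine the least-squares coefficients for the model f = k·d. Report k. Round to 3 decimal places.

k = 2.071

From the data, Σd·d = 211.
Moment sums: Σd·f = 437.
Hence k = 437 / 211 ≈ 2.07109.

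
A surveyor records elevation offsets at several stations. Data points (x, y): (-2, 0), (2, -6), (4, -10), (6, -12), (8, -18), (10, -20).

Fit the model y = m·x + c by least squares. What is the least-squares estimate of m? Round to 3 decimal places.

m = -1.714

Compute the Gram sums: Σx·x = 224, Σx = 28, Σ1 = 6.
And Σx·y = -468, Σy = -66.
So AᵀA·[m, c]ᵀ = Aᵀy: [[224, 28]; [28, 6]]·[m, c]ᵀ = [-468, -66]ᵀ.
Determinant 224·6 − 28² = 560.
m = ((-468)·6 − 28·(-66))/560 = -12/7; c = (224·(-66) − 28·(-468))/560 = -3.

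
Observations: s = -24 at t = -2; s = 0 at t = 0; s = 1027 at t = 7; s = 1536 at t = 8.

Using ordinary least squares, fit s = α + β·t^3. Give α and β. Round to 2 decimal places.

α = -0.22, β = 3.00

MᵀM·[α, β]ᵀ = Mᵀs reads: 4·α + 847·β = 2539;  847·α + 379857·β = 1138885.
(Σ1 = 4, Σt^3 = 847, Σt^3·t^3 = 379857, Σs = 2539, Σt^3·s = 1138885.)
det = 4·379857 − 847² = 802019.
α = (2539·379857 − 847·1138885)/802019 = -178672/802019; β = (4·1138885 − 847·2539)/802019 = 2405007/802019.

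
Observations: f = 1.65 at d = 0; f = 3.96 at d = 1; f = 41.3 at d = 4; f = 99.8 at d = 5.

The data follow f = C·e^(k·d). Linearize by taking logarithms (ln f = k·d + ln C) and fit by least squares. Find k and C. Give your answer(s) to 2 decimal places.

k = 0.81, C = 1.69

Taking logs, ln f = k·d + ln C, so regress ln f on d.
AᵀA = [[42.0000, 10.0000]; [10.0000, 4]], rhs = [39.2755, 10.2010]ᵀ  (here Σd = 10.0000, Σ(d)² = 42.0000, Σln f = 10.2010, Σd·ln f = 39.2755).
Slope k = (n·Σd·ln f − Σd·Σln f)/(n·Σ(d)² − (Σd)²) = (4·39.2755 − 10.0000·10.2010)/68.0000 = 0.81017; ln C = (Σln f − k·Σd)/n = 0.52483, so C = exp(0.52483) = 1.69018.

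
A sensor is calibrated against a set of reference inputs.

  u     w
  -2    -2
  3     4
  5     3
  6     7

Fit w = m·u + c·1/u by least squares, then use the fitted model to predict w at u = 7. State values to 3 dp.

Sums needed: Σu·u = 74, Σu·1/u = 4, Σ1/u·1/u = 193/450.
And Σu·w = 73, Σ1/u·w = 41/10.
Normal equations: [[74, 4]; [4, 193/450]]·[m, c]ᵀ = [73, 41/10]ᵀ.
Determinant 74·(193/450) − 4² = 3541/225.
m = (73·(193/450) − 4·(41/10))/(3541/225) = 6709/7082; c = (74·(41/10) − 4·73)/(3541/225) = 2565/3541.
At u = 7: ŵ = (6709/7082)·(7) + (2565/3541)·(1/7) = 333871/49574.

ŵ = 6.735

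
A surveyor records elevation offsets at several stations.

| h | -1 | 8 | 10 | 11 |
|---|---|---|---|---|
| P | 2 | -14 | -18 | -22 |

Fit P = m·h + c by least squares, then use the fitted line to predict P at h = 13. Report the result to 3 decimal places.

P̂ = -24.467

Entries of MᵀM: Σh·h = 286, Σh = 28, Σ1 = 4.
For MᵀP: Σh·P = -536, ΣP = -52.
So MᵀM·[m, c]ᵀ = MᵀP: [[286, 28]; [28, 4]]·[m, c]ᵀ = [-536, -52]ᵀ.
Eliminating c: 4·(row 1) − 28·(row 2) gives 360·m = 4·(-536) − 28·(-52) = -688, so m = -86/45.
Then c = ((-52) − 28·(-86/45))/4 = 17/45.
At h = 13: P̂ = (-86/45)·(13) + (17/45)·(1) = -367/15.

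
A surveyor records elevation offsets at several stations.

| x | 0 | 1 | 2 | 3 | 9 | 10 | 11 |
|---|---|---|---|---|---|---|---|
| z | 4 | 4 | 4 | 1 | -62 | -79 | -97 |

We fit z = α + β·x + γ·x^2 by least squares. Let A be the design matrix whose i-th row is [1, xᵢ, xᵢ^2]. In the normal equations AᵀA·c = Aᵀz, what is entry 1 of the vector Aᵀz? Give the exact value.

Entry 1 ↔ basis 1, so (Aᵀz)_{1} = Σᵢ zᵢ = (1)·(4) + (1)·(4) + (1)·(4) + (1)·(1) + (1)·(-62) + (1)·(-79) + (1)·(-97) = -225.

-225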